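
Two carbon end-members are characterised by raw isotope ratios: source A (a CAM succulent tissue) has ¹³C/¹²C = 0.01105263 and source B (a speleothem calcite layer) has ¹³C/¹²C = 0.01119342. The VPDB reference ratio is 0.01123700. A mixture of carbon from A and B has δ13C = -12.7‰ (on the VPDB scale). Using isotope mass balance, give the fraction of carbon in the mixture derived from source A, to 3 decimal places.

δ_A = (0.01105263/0.01123700 − 1)×1000 = (0.983593 − 1)×1000 = -16.407‰
δ_B = (0.01119342/0.01123700 − 1)×1000 = (0.996122 − 1)×1000 = -3.878‰
f_A = (δ_mix − δ_B)/(δ_A − δ_B) = (-12.7 − (-3.878))/(-16.407 − (-3.878))
f_A = -8.822 / -12.529 = 0.7041

0.704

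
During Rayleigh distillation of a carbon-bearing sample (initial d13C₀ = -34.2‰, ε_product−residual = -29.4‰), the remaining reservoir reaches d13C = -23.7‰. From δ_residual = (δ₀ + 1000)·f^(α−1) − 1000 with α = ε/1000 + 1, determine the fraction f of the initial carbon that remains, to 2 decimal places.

α − 1 = ε/1000 = -0.0294
(δ_res + 1000)/(δ₀ + 1000) = (-23.7 + 1000)/(-34.2 + 1000) = 976.3/965.8 = 1.010872
f = 1.010872^(1/-0.0294) = exp(ln(1.010872)/-0.0294) = exp(0.01081/-0.0294)
f = exp(-0.3678) = 0.6923

0.69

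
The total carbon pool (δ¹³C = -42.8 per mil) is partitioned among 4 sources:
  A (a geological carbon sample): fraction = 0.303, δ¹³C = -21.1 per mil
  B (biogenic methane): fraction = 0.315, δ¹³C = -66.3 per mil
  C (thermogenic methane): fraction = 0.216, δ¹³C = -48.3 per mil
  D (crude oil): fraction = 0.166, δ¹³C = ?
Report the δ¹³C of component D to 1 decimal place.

-30.7 per mil

Isotope mass balance: δ_bulk = Σ fᵢ·δᵢ.
-42.8 = 0.303×(-21.1) + 0.315×(-66.3) + 0.216×(-48.3) + 0.166×δ_D
0.166·δ_D = -42.8 − (-37.711) = -5.089
δ_D = -5.089 / 0.166 = -30.66 per mil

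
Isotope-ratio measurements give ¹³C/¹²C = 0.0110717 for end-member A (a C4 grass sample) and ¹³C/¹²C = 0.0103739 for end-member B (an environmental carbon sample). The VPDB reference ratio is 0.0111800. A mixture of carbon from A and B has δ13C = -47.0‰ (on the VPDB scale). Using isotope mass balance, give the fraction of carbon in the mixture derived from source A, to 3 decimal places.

δ_A = (0.0110717/0.0111800 − 1)×1000 = (0.990313 − 1)×1000 = -9.687‰
δ_B = (0.0103739/0.0111800 − 1)×1000 = (0.927898 − 1)×1000 = -72.102‰
f_A = (δ_mix − δ_B)/(δ_A − δ_B) = (-47.0 − (-72.102))/(-9.687 − (-72.102))
f_A = 25.102 / 62.415 = 0.4022

0.402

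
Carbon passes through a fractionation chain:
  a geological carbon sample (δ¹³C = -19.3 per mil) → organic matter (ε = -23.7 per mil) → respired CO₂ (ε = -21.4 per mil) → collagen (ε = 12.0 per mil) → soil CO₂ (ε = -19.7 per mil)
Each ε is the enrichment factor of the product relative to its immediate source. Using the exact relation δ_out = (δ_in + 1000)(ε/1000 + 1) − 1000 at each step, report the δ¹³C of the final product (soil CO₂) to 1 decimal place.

step 1: δ = (-19.30 + 1000)·(-23.7/1000 + 1) − 1000 = -42.54 per mil
step 2: δ = (-42.54 + 1000)·(-21.4/1000 + 1) − 1000 = -63.03 per mil
step 3: δ = (-63.03 + 1000)·(12.0/1000 + 1) − 1000 = -51.79 per mil
step 4: δ = (-51.79 + 1000)·(-19.7/1000 + 1) − 1000 = -70.47 per mil

-70.5 per mil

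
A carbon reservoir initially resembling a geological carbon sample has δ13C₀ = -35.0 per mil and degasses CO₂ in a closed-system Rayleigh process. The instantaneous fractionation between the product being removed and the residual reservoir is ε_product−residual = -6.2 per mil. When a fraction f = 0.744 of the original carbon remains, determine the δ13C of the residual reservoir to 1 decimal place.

-33.2 per mil

Rayleigh residual: δ_res = (δ₀ + 1000)·f^(α−1) − 1000
α = ε/1000 + 1 = 0.99380, so α − 1 = -0.00620
f^(α−1) = 0.744^(-0.00620) = 1.001835
δ_res = (-35.0 + 1000) × 1.001835 − 1000 = 966.771 − 1000 = -33.23 per mil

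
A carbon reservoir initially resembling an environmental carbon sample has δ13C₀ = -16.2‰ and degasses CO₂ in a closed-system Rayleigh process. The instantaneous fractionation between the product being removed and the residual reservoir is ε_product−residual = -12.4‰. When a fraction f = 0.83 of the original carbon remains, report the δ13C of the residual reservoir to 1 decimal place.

Rayleigh residual: δ_res = (δ₀ + 1000)·f^(α−1) − 1000
α = ε/1000 + 1 = 0.98760, so α − 1 = -0.01240
f^(α−1) = 0.83^(-0.01240) = 1.002313
δ_res = (-16.2 + 1000) × 1.002313 − 1000 = 986.076 − 1000 = -13.92‰

-13.9‰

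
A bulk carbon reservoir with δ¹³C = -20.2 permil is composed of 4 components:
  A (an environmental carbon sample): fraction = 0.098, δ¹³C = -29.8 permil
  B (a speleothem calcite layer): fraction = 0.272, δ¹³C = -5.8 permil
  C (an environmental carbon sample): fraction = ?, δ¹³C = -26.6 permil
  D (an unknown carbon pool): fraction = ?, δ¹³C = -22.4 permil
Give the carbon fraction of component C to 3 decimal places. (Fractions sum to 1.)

0.379

Let f_C and f_D be the unknown fractions; fractions sum to 1 so f_C + f_D = 0.630.
Mass balance: Σ fᵢ·δᵢ = δ_bulk ⇒ f_C·(-26.6) + f_D·(-22.4) = -20.2 − (-4.498) = -15.702
Substitute f_D = 0.630 − f_C:
f_C·(-26.6 − -22.4) = -15.702 − 0.630×(-22.4) = -1.590
f_C = -1.590 / -4.2 = 0.3786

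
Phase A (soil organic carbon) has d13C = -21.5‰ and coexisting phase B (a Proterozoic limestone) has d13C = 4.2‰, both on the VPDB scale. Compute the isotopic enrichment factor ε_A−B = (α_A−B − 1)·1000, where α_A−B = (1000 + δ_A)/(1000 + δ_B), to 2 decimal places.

α_A−B = (1000 + -21.5) / (1000 + 4.2) = 978.5 / 1004.2 = 0.974407
ε_A−B = (0.974407 − 1) × 1000 = -25.593‰
(The approximation ε ≈ δ_A − δ_B would give -25.7‰.)

-25.59‰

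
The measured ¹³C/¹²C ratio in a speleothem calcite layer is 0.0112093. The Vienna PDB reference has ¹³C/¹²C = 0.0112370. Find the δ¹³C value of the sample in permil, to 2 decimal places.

-2.47 permil

δ¹³C = (R_sample / R_standard − 1) × 1000
R_sample / R_standard = 0.0112093 / 0.0112370 = 0.997535
δ¹³C = (0.997535 − 1) × 1000 = -2.465 permil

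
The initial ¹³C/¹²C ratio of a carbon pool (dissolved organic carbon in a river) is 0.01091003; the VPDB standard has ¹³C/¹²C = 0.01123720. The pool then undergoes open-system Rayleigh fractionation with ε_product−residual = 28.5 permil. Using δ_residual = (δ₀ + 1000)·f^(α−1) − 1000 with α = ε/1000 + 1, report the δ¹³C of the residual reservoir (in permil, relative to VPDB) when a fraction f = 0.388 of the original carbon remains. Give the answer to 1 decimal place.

-55.0 permil

δ₀ = (0.01091003/0.01123720 − 1)×1000 = (0.970885 − 1)×1000 = -29.115 permil
α − 1 = ε/1000 = 0.0285
f^(α−1) = 0.388^(0.0285) = 0.973378
δ_res = (-29.115 + 1000) × 0.973378 − 1000 = 945.039 − 1000 = -54.96 permil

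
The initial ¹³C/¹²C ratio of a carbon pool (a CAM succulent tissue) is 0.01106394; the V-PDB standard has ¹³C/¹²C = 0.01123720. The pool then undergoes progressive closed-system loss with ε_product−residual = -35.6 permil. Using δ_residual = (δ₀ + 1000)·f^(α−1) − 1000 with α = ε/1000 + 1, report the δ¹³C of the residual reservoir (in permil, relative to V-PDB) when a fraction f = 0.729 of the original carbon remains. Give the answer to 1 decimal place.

-4.3 permil

δ₀ = (0.01106394/0.01123720 − 1)×1000 = (0.984582 − 1)×1000 = -15.418 permil
α − 1 = ε/1000 = -0.0356
f^(α−1) = 0.729^(-0.0356) = 1.011316
δ_res = (-15.418 + 1000) × 1.011316 − 1000 = 995.723 − 1000 = -4.28 permil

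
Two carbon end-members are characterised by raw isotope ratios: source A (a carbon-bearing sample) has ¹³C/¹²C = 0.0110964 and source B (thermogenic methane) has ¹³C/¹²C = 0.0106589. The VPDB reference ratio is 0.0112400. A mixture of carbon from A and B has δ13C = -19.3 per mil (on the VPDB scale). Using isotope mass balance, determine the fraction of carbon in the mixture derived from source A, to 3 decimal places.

0.832

δ_A = (0.0110964/0.0112400 − 1)×1000 = (0.987224 − 1)×1000 = -12.776 per mil
δ_B = (0.0106589/0.0112400 − 1)×1000 = (0.948301 − 1)×1000 = -51.699 per mil
f_A = (δ_mix − δ_B)/(δ_A − δ_B) = (-19.3 − (-51.699))/(-12.776 − (-51.699))
f_A = 32.399 / 38.923 = 0.8324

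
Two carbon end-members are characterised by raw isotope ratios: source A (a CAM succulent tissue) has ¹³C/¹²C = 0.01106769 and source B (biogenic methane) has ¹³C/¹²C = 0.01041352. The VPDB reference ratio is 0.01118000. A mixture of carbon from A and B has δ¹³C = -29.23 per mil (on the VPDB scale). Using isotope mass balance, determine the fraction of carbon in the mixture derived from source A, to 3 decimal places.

0.672

δ_A = (0.01106769/0.01118000 − 1)×1000 = (0.989954 − 1)×1000 = -10.046 per mil
δ_B = (0.01041352/0.01118000 − 1)×1000 = (0.931442 − 1)×1000 = -68.558 per mil
f_A = (δ_mix − δ_B)/(δ_A − δ_B) = (-29.23 − (-68.558))/(-10.046 − (-68.558))
f_A = 39.328 / 58.513 = 0.6721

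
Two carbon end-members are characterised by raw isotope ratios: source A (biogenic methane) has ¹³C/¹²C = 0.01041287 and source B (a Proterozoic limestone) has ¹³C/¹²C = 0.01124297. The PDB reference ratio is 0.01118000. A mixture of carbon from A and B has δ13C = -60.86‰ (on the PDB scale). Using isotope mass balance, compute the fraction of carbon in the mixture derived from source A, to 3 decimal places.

0.896

δ_A = (0.01041287/0.01118000 − 1)×1000 = (0.931384 − 1)×1000 = -68.616‰
δ_B = (0.01124297/0.01118000 − 1)×1000 = (1.005632 − 1)×1000 = 5.632‰
f_A = (δ_mix − δ_B)/(δ_A − δ_B) = (-60.86 − (5.632))/(-68.616 − (5.632))
f_A = -66.492 / -74.249 = 0.8955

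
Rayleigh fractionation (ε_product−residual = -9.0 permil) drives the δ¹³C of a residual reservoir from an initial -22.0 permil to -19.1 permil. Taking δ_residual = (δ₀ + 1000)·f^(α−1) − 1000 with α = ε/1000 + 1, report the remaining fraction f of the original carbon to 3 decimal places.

0.720

α − 1 = ε/1000 = -0.0090
(δ_res + 1000)/(δ₀ + 1000) = (-19.1 + 1000)/(-22.0 + 1000) = 980.9/978.0 = 1.002965
f = 1.002965^(1/-0.0090) = exp(ln(1.002965)/-0.0090) = exp(0.00296/-0.0090)
f = exp(-0.3290) = 0.7197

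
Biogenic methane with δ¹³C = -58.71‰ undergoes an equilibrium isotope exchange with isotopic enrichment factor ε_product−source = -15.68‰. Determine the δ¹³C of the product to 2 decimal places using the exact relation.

To first order, δ_product ≈ δ_source + ε = -74.39‰.
Exactly, δ_product = (δ_source + 1000)·(ε/1000 + 1) − 1000.
δ_product = (-58.71 + 1000) × (-15.68/1000 + 1) − 1000
δ_product = -73.469‰

-73.47‰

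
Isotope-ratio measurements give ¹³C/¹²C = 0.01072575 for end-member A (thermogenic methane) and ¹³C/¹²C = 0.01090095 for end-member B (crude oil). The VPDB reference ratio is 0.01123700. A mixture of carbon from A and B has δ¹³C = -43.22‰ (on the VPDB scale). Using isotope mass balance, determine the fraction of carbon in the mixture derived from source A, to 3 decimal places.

δ_A = (0.01072575/0.01123700 − 1)×1000 = (0.954503 − 1)×1000 = -45.497‰
δ_B = (0.01090095/0.01123700 − 1)×1000 = (0.970094 − 1)×1000 = -29.906‰
f_A = (δ_mix − δ_B)/(δ_A − δ_B) = (-43.22 − (-29.906))/(-45.497 − (-29.906))
f_A = -13.314 / -15.591 = 0.8540

0.854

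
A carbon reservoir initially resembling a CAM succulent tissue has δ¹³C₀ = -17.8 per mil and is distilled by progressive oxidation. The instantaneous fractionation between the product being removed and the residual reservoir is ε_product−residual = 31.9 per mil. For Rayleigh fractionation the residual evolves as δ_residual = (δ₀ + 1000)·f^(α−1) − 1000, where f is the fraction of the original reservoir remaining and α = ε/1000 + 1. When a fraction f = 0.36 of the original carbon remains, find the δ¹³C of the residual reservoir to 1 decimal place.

-49.3 per mil

Rayleigh residual: δ_res = (δ₀ + 1000)·f^(α−1) − 1000
α = ε/1000 + 1 = 1.03190, so α − 1 = 0.03190
f^(α−1) = 0.36^(0.03190) = 0.967935
δ_res = (-17.8 + 1000) × 0.967935 − 1000 = 950.705 − 1000 = -49.29 per mil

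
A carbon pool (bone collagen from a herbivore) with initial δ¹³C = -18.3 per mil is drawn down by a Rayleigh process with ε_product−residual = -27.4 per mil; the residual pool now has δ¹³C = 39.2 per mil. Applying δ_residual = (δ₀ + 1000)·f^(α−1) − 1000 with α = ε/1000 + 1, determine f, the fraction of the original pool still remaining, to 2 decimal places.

α − 1 = ε/1000 = -0.0274
(δ_res + 1000)/(δ₀ + 1000) = (39.2 + 1000)/(-18.3 + 1000) = 1039.2/981.7 = 1.058572
f = 1.058572^(1/-0.0274) = exp(ln(1.058572)/-0.0274) = exp(0.05692/-0.0274)
f = exp(-2.0774) = 0.1253

0.13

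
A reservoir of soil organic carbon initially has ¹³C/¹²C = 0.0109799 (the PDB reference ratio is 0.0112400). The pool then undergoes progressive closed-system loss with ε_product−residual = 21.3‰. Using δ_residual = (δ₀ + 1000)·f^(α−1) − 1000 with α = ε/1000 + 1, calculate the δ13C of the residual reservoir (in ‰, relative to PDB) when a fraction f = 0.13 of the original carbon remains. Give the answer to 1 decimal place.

δ₀ = (0.0109799/0.0112400 − 1)×1000 = (0.976859 − 1)×1000 = -23.141‰
α − 1 = ε/1000 = 0.0213
f^(α−1) = 0.13^(0.0213) = 0.957474
δ_res = (-23.141 + 1000) × 0.957474 − 1000 = 935.318 − 1000 = -64.68‰

-64.7‰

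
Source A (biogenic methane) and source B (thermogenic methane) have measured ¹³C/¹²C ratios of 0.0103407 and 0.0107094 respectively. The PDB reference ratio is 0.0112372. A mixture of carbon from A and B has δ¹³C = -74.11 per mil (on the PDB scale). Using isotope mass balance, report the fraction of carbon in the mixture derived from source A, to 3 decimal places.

0.827

δ_A = (0.0103407/0.0112372 − 1)×1000 = (0.920220 − 1)×1000 = -79.780 per mil
δ_B = (0.0107094/0.0112372 − 1)×1000 = (0.953031 − 1)×1000 = -46.969 per mil
f_A = (δ_mix − δ_B)/(δ_A − δ_B) = (-74.11 − (-46.969))/(-79.780 − (-46.969))
f_A = -27.141 / -32.811 = 0.8272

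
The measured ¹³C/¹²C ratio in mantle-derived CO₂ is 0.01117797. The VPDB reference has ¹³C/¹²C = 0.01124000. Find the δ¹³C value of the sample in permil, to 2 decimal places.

δ¹³C = (R_sample / R_standard − 1) × 1000
R_sample / R_standard = 0.01117797 / 0.01124000 = 0.994481
δ¹³C = (0.994481 − 1) × 1000 = -5.519 permil

-5.52 permil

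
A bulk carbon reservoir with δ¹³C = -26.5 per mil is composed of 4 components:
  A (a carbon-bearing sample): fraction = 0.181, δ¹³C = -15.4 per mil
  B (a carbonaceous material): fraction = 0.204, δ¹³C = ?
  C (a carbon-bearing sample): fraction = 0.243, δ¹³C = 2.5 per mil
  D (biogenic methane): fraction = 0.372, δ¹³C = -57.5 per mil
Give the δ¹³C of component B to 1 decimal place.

Isotope mass balance: δ_bulk = Σ fᵢ·δᵢ.
-26.5 = 0.181×(-15.4) + 0.204×δ_B + 0.243×(2.5) + 0.372×(-57.5)
0.204·δ_B = -26.5 − (-23.570) = -2.930
δ_B = -2.930 / 0.204 = -14.36 per mil

-14.4 per mil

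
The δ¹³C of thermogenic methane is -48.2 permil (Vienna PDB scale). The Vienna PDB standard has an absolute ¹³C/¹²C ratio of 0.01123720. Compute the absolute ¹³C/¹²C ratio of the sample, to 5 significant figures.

0.010696

R_sample = R_standard × (δ¹³C/1000 + 1)
R_sample = 0.01123720 × (-48.2/1000 + 1) = 0.01123720 × 0.951800
R_sample = 0.0106956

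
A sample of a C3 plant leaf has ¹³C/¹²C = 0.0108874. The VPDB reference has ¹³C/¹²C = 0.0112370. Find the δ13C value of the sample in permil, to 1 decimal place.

δ13C = (R_sample / R_standard − 1) × 1000
R_sample / R_standard = 0.0108874 / 0.0112370 = 0.968888
δ13C = (0.968888 − 1) × 1000 = -31.11 permil

-31.1 permil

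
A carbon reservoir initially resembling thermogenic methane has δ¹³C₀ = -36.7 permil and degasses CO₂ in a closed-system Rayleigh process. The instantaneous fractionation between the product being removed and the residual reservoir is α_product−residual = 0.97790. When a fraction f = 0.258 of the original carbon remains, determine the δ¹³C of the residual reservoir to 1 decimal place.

-7.4 permil

Rayleigh residual: δ_res = (δ₀ + 1000)·f^(α−1) − 1000
α − 1 = -0.02210
f^(α−1) = 0.258^(-0.02210) = 1.030394
δ_res = (-36.7 + 1000) × 1.030394 − 1000 = 992.578 − 1000 = -7.42 permil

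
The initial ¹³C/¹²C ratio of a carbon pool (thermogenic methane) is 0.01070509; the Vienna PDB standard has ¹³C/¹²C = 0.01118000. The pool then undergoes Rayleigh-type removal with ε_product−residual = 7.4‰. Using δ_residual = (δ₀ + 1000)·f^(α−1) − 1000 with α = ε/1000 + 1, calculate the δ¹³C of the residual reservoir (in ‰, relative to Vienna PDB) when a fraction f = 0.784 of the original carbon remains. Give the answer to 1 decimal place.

δ₀ = (0.01070509/0.01118000 − 1)×1000 = (0.957521 − 1)×1000 = -42.479‰
α − 1 = ε/1000 = 0.0074
f^(α−1) = 0.784^(0.0074) = 0.998201
δ_res = (-42.479 + 1000) × 0.998201 − 1000 = 955.799 − 1000 = -44.20‰

-44.2‰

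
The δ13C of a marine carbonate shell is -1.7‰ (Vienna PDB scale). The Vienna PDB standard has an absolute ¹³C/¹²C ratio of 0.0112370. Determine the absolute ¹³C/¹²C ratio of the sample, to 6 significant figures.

0.0112179

R_sample = R_standard × (δ13C/1000 + 1)
R_sample = 0.0112370 × (-1.7/1000 + 1) = 0.0112370 × 0.998300
R_sample = 0.0112179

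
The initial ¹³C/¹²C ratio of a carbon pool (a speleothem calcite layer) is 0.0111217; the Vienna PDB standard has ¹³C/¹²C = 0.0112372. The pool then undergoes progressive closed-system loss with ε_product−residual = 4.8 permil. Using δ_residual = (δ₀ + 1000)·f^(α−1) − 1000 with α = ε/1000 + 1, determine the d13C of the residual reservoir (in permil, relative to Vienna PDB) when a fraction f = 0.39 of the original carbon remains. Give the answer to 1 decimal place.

δ₀ = (0.0111217/0.0112372 − 1)×1000 = (0.989722 − 1)×1000 = -10.278 permil
α − 1 = ε/1000 = 0.0048
f^(α−1) = 0.39^(0.0048) = 0.995490
δ_res = (-10.278 + 1000) × 0.995490 − 1000 = 985.258 − 1000 = -14.74 permil

-14.7 permil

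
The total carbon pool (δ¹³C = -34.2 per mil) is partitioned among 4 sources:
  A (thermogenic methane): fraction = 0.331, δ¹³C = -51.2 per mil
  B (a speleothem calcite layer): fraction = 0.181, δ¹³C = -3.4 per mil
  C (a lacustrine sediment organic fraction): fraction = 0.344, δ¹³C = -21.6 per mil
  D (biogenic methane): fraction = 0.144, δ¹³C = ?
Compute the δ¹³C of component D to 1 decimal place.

Isotope mass balance: δ_bulk = Σ fᵢ·δᵢ.
-34.2 = 0.331×(-51.2) + 0.181×(-3.4) + 0.344×(-21.6) + 0.144×δ_D
0.144·δ_D = -34.2 − (-24.993) = -9.207
δ_D = -9.207 / 0.144 = -63.94 per mil

-63.9 per mil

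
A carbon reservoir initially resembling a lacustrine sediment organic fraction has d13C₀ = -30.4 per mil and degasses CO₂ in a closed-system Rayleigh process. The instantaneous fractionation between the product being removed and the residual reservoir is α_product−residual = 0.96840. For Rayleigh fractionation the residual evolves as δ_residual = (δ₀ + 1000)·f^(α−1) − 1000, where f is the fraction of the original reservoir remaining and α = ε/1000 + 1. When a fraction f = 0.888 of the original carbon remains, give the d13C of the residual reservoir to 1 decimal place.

-26.8 per mil

Rayleigh residual: δ_res = (δ₀ + 1000)·f^(α−1) − 1000
α − 1 = -0.03160
f^(α−1) = 0.888^(-0.03160) = 1.003761
δ_res = (-30.4 + 1000) × 1.003761 − 1000 = 973.246 − 1000 = -26.75 per mil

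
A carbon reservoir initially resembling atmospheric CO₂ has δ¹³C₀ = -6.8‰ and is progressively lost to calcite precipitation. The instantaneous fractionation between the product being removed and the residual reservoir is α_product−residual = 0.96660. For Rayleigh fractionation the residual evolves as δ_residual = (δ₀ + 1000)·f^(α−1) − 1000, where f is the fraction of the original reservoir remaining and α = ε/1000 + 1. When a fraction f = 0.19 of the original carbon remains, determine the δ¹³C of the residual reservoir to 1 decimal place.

Rayleigh residual: δ_res = (δ₀ + 1000)·f^(α−1) − 1000
α − 1 = -0.03340
f^(α−1) = 0.19^(-0.03340) = 1.057036
δ_res = (-6.8 + 1000) × 1.057036 − 1000 = 1049.848 − 1000 = 49.85‰

49.8‰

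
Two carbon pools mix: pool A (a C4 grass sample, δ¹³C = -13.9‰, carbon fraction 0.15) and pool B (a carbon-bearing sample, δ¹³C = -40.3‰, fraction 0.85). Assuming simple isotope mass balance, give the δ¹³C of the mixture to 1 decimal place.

-36.3‰

δ_mix = f_A·δ_A + f_B·δ_B
δ_mix = 0.15 × (-13.9) + 0.85 × (-40.3)
δ_mix = -2.08 + -34.25 = -36.34‰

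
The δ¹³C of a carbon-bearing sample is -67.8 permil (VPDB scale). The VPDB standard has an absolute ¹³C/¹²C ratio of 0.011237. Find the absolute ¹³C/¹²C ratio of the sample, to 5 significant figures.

0.010475

R_sample = R_standard × (δ¹³C/1000 + 1)
R_sample = 0.011237 × (-67.8/1000 + 1) = 0.011237 × 0.932200
R_sample = 0.0104751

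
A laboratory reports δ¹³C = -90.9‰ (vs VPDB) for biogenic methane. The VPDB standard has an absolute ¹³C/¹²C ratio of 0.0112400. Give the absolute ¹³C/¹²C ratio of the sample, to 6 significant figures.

0.0102183

R_sample = R_standard × (δ¹³C/1000 + 1)
R_sample = 0.0112400 × (-90.9/1000 + 1) = 0.0112400 × 0.909100
R_sample = 0.0102183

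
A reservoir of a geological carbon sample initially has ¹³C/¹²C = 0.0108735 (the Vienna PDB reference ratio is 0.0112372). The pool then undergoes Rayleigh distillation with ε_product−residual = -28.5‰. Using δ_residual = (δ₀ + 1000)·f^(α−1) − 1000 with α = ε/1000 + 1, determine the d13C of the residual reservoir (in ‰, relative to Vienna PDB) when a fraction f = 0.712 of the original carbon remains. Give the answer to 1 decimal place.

-23.0‰

δ₀ = (0.0108735/0.0112372 − 1)×1000 = (0.967634 − 1)×1000 = -32.366‰
α − 1 = ε/1000 = -0.0285
f^(α−1) = 0.712^(-0.0285) = 1.009728
δ_res = (-32.366 + 1000) × 1.009728 − 1000 = 977.047 − 1000 = -22.95‰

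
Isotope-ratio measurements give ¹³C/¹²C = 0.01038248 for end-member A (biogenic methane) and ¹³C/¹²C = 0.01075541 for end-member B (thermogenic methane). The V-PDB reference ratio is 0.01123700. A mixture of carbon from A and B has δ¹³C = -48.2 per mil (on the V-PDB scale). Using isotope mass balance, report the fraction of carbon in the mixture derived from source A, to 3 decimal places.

δ_A = (0.01038248/0.01123700 − 1)×1000 = (0.923955 − 1)×1000 = -76.045 per mil
δ_B = (0.01075541/0.01123700 − 1)×1000 = (0.957142 − 1)×1000 = -42.858 per mil
f_A = (δ_mix − δ_B)/(δ_A − δ_B) = (-48.2 − (-42.858))/(-76.045 − (-42.858))
f_A = -5.342 / -33.188 = 0.1610

0.161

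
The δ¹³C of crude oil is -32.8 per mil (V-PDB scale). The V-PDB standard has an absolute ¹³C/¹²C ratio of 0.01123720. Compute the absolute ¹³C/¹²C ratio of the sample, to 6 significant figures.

R_sample = R_standard × (δ¹³C/1000 + 1)
R_sample = 0.01123720 × (-32.8/1000 + 1) = 0.01123720 × 0.967200
R_sample = 0.0108686

0.0108686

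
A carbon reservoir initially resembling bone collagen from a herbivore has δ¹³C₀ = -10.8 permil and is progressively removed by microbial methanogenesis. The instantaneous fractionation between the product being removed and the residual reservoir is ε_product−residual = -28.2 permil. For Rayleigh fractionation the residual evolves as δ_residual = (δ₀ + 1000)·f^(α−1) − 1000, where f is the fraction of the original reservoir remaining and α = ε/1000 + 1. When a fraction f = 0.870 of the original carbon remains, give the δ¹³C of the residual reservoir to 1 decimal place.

Rayleigh residual: δ_res = (δ₀ + 1000)·f^(α−1) − 1000
α = ε/1000 + 1 = 0.97180, so α − 1 = -0.02820
f^(α−1) = 0.870^(-0.02820) = 1.003935
δ_res = (-10.8 + 1000) × 1.003935 − 1000 = 993.092 − 1000 = -6.91 permil

-6.9 permil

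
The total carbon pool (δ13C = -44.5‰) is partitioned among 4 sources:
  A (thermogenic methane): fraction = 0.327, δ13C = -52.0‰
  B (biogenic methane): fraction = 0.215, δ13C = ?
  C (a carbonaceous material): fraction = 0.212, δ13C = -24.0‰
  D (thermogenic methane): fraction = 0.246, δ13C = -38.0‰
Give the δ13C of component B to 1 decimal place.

Isotope mass balance: δ_bulk = Σ fᵢ·δᵢ.
-44.5 = 0.327×(-52.0) + 0.215×δ_B + 0.212×(-24.0) + 0.246×(-38.0)
0.215·δ_B = -44.5 − (-31.440) = -13.060
δ_B = -13.060 / 0.215 = -60.74‰

-60.7‰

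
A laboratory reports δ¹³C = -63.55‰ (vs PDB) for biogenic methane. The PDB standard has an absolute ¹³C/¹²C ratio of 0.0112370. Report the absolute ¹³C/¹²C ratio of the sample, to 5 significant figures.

R_sample = R_standard × (δ¹³C/1000 + 1)
R_sample = 0.0112370 × (-63.55/1000 + 1) = 0.0112370 × 0.936450
R_sample = 0.0105229

0.010523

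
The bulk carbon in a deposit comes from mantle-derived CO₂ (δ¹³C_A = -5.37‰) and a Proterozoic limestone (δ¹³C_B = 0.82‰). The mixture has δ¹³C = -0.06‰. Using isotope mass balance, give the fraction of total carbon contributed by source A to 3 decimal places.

δ_mix = f_A·δ_A + (1 − f_A)·δ_B  ⇒  f_A = (δ_mix − δ_B)/(δ_A − δ_B)
f_A = (-0.06 − (0.82)) / (-5.37 − (0.82))
f_A = -0.88 / -6.19 = 0.1422

0.142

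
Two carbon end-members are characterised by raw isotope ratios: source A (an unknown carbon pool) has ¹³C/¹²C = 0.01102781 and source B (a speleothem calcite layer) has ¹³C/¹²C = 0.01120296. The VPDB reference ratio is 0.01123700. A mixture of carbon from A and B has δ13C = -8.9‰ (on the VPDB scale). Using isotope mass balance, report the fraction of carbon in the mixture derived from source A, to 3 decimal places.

δ_A = (0.01102781/0.01123700 − 1)×1000 = (0.981384 − 1)×1000 = -18.616‰
δ_B = (0.01120296/0.01123700 − 1)×1000 = (0.996971 − 1)×1000 = -3.029‰
f_A = (δ_mix − δ_B)/(δ_A − δ_B) = (-8.9 − (-3.029))/(-18.616 − (-3.029))
f_A = -5.871 / -15.587 = 0.3766

0.377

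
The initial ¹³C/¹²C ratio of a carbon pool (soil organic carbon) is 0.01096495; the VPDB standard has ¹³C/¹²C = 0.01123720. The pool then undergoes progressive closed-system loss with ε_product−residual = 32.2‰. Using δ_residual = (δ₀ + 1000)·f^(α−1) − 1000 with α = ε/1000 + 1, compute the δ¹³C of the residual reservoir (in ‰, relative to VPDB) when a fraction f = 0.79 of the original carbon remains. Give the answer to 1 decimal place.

-31.6‰

δ₀ = (0.01096495/0.01123720 − 1)×1000 = (0.975772 − 1)×1000 = -24.228‰
α − 1 = ε/1000 = 0.0322
f^(α−1) = 0.79^(0.0322) = 0.992438
δ_res = (-24.228 + 1000) × 0.992438 − 1000 = 968.394 − 1000 = -31.61‰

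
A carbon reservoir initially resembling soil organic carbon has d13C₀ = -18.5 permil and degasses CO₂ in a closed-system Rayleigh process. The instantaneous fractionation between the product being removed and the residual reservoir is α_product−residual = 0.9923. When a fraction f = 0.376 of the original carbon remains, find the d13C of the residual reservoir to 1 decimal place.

-11.1 permil

Rayleigh residual: δ_res = (δ₀ + 1000)·f^(α−1) − 1000
α − 1 = -0.00770
f^(α−1) = 0.376^(-0.00770) = 1.007560
δ_res = (-18.5 + 1000) × 1.007560 − 1000 = 988.920 − 1000 = -11.08 permil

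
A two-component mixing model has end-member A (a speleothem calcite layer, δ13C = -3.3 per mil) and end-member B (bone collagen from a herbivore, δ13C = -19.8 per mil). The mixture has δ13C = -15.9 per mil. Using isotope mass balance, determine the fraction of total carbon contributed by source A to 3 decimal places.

δ_mix = f_A·δ_A + (1 − f_A)·δ_B  ⇒  f_A = (δ_mix − δ_B)/(δ_A − δ_B)
f_A = (-15.9 − (-19.8)) / (-3.3 − (-19.8))
f_A = 3.9 / 16.5 = 0.2364

0.236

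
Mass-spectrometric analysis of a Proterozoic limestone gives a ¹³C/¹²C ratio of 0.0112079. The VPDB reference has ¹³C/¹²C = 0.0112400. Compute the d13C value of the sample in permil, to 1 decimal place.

-2.9 permil

d13C = (R_sample / R_standard − 1) × 1000
R_sample / R_standard = 0.0112079 / 0.0112400 = 0.997144
d13C = (0.997144 − 1) × 1000 = -2.86 permil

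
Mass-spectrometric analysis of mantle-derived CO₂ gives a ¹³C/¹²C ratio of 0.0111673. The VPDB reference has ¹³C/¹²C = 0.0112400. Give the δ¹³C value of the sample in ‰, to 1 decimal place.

-6.5‰

δ¹³C = (R_sample / R_standard − 1) × 1000
R_sample / R_standard = 0.0111673 / 0.0112400 = 0.993532
δ¹³C = (0.993532 − 1) × 1000 = -6.47‰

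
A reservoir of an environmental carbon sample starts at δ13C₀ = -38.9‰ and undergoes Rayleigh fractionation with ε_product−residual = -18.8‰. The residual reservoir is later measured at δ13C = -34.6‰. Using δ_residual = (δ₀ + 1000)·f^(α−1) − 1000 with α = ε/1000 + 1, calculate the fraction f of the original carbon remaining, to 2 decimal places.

α − 1 = ε/1000 = -0.0188
(δ_res + 1000)/(δ₀ + 1000) = (-34.6 + 1000)/(-38.9 + 1000) = 965.4/961.1 = 1.004474
f = 1.004474^(1/-0.0188) = exp(ln(1.004474)/-0.0188) = exp(0.00446/-0.0188)
f = exp(-0.2375) = 0.7886

0.79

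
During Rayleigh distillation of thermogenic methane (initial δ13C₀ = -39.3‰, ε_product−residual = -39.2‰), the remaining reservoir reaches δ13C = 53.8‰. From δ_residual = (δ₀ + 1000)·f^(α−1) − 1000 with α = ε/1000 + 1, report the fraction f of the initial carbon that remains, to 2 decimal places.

α − 1 = ε/1000 = -0.0392
(δ_res + 1000)/(δ₀ + 1000) = (53.8 + 1000)/(-39.3 + 1000) = 1053.8/960.7 = 1.096909
f = 1.096909^(1/-0.0392) = exp(ln(1.096909)/-0.0392) = exp(0.09250/-0.0392)
f = exp(-2.3596) = 0.0945

0.09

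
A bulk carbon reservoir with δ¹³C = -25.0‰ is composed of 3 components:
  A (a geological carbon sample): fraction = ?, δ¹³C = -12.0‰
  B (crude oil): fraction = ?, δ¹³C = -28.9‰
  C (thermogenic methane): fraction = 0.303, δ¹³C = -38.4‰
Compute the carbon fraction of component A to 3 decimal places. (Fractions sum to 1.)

0.401

Let f_A and f_B be the unknown fractions; fractions sum to 1 so f_A + f_B = 0.697.
Mass balance: Σ fᵢ·δᵢ = δ_bulk ⇒ f_A·(-12.0) + f_B·(-28.9) = -25.0 − (-11.635) = -13.365
Substitute f_B = 0.697 − f_A:
f_A·(-12.0 − -28.9) = -13.365 − 0.697×(-28.9) = 6.778
f_A = 6.778 / 16.9 = 0.4011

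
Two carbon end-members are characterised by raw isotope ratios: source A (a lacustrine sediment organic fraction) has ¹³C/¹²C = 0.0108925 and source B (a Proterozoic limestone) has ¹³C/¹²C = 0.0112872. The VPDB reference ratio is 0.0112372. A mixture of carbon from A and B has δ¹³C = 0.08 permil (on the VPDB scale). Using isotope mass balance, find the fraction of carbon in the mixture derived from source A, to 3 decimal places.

δ_A = (0.0108925/0.0112372 − 1)×1000 = (0.969325 − 1)×1000 = -30.675 permil
δ_B = (0.0112872/0.0112372 − 1)×1000 = (1.004450 − 1)×1000 = 4.450 permil
f_A = (δ_mix − δ_B)/(δ_A − δ_B) = (0.08 − (4.450))/(-30.675 − (4.450))
f_A = -4.370 / -35.124 = 0.1244

0.124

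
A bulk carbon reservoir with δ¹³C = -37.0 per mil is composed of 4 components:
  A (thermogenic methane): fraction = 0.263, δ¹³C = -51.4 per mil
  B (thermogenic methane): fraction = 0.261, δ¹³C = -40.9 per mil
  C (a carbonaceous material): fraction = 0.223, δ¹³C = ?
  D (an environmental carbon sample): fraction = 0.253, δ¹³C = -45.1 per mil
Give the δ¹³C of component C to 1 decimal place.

-6.3 per mil

Isotope mass balance: δ_bulk = Σ fᵢ·δᵢ.
-37.0 = 0.263×(-51.4) + 0.261×(-40.9) + 0.223×δ_C + 0.253×(-45.1)
0.223·δ_C = -37.0 − (-35.603) = -1.397
δ_C = -1.397 / 0.223 = -6.26 per mil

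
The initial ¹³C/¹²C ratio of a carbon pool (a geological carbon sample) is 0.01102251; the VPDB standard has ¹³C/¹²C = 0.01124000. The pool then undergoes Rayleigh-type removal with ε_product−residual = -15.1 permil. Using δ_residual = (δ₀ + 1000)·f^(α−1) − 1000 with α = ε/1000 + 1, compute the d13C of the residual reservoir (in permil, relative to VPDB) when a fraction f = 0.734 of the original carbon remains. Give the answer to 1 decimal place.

-14.8 permil

δ₀ = (0.01102251/0.01124000 − 1)×1000 = (0.980650 − 1)×1000 = -19.350 permil
α − 1 = ε/1000 = -0.0151
f^(α−1) = 0.734^(-0.0151) = 1.004681
δ_res = (-19.350 + 1000) × 1.004681 − 1000 = 985.240 − 1000 = -14.76 permil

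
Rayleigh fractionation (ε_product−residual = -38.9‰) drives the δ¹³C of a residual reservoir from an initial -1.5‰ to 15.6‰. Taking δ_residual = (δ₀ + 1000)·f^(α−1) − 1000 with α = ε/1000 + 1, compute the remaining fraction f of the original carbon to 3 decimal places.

0.646

α − 1 = ε/1000 = -0.0389
(δ_res + 1000)/(δ₀ + 1000) = (15.6 + 1000)/(-1.5 + 1000) = 1015.6/998.5 = 1.017126
f = 1.017126^(1/-0.0389) = exp(ln(1.017126)/-0.0389) = exp(0.01698/-0.0389)
f = exp(-0.4365) = 0.6463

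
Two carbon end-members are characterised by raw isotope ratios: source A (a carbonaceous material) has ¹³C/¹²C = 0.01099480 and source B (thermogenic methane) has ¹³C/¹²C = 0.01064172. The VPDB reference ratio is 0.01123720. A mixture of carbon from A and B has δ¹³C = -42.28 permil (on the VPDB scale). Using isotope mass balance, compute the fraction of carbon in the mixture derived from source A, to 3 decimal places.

0.341

δ_A = (0.01099480/0.01123720 − 1)×1000 = (0.978429 − 1)×1000 = -21.571 permil
δ_B = (0.01064172/0.01123720 − 1)×1000 = (0.947008 − 1)×1000 = -52.992 permil
f_A = (δ_mix − δ_B)/(δ_A − δ_B) = (-42.28 − (-52.992))/(-21.571 − (-52.992))
f_A = 10.712 / 31.421 = 0.3409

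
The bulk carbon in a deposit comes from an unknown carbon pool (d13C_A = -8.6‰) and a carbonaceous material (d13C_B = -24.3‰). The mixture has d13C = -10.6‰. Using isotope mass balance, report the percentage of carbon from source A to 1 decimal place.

87.3%

δ_mix = f_A·δ_A + (1 − f_A)·δ_B  ⇒  f_A = (δ_mix − δ_B)/(δ_A − δ_B)
f_A = (-10.6 − (-24.3)) / (-8.6 − (-24.3))
f_A = 13.7 / 15.7 = 0.8726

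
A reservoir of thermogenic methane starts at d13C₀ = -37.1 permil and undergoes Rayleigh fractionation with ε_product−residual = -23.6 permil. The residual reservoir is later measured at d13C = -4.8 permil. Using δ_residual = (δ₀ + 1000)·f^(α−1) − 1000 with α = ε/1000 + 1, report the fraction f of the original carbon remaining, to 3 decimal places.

0.247

α − 1 = ε/1000 = -0.0236
(δ_res + 1000)/(δ₀ + 1000) = (-4.8 + 1000)/(-37.1 + 1000) = 995.2/962.9 = 1.033545
f = 1.033545^(1/-0.0236) = exp(ln(1.033545)/-0.0236) = exp(0.03299/-0.0236)
f = exp(-1.3981) = 0.2471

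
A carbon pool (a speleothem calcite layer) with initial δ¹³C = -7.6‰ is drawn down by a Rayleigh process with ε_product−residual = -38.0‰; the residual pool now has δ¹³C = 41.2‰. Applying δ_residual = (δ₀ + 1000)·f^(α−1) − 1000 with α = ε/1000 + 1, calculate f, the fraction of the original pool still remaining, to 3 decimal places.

0.283

α − 1 = ε/1000 = -0.0380
(δ_res + 1000)/(δ₀ + 1000) = (41.2 + 1000)/(-7.6 + 1000) = 1041.2/992.4 = 1.049174
f = 1.049174^(1/-0.0380) = exp(ln(1.049174)/-0.0380) = exp(0.04800/-0.0380)
f = exp(-1.2632) = 0.2827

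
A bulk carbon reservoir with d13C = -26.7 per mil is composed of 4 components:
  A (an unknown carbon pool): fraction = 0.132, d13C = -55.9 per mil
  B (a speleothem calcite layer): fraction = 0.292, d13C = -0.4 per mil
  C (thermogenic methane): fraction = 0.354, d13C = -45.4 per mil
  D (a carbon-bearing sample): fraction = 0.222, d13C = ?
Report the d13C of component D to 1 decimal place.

Isotope mass balance: δ_bulk = Σ fᵢ·δᵢ.
-26.7 = 0.132×(-55.9) + 0.292×(-0.4) + 0.354×(-45.4) + 0.222×δ_D
0.222·δ_D = -26.7 − (-23.567) = -3.133
δ_D = -3.133 / 0.222 = -14.11 per mil

-14.1 per mil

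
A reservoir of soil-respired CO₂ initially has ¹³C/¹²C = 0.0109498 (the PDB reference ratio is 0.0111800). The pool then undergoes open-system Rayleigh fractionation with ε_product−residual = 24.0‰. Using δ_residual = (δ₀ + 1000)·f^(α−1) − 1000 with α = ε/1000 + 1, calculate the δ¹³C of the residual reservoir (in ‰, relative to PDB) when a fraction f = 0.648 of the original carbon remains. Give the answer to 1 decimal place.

-30.7‰

δ₀ = (0.0109498/0.0111800 − 1)×1000 = (0.979410 − 1)×1000 = -20.590‰
α − 1 = ε/1000 = 0.0240
f^(α−1) = 0.648^(0.0240) = 0.989641
δ_res = (-20.590 + 1000) × 0.989641 − 1000 = 969.264 − 1000 = -30.74‰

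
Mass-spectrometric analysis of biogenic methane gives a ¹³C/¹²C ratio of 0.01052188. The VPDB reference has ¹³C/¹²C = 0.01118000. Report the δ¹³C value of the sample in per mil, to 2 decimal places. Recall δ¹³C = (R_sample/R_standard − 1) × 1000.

-58.87 per mil

δ¹³C = (R_sample / R_standard − 1) × 1000
R_sample / R_standard = 0.01052188 / 0.01118000 = 0.941134
δ¹³C = (0.941134 − 1) × 1000 = -58.866 per mil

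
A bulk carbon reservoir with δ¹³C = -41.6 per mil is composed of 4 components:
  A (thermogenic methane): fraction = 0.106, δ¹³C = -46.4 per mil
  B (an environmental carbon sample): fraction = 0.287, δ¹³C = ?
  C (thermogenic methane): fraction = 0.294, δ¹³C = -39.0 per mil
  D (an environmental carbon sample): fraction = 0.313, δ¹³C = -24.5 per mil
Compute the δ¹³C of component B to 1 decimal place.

-61.1 per mil

Isotope mass balance: δ_bulk = Σ fᵢ·δᵢ.
-41.6 = 0.106×(-46.4) + 0.287×δ_B + 0.294×(-39.0) + 0.313×(-24.5)
0.287·δ_B = -41.6 − (-24.053) = -17.547
δ_B = -17.547 / 0.287 = -61.14 per mil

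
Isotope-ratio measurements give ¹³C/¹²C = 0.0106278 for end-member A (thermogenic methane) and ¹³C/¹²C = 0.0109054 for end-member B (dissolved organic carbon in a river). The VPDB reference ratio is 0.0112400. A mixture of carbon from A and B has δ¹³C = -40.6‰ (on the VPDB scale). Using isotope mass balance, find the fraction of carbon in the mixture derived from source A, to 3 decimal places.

0.439

δ_A = (0.0106278/0.0112400 − 1)×1000 = (0.945534 − 1)×1000 = -54.466‰
δ_B = (0.0109054/0.0112400 − 1)×1000 = (0.970231 − 1)×1000 = -29.769‰
f_A = (δ_mix − δ_B)/(δ_A − δ_B) = (-40.6 − (-29.769))/(-54.466 − (-29.769))
f_A = -10.831 / -24.698 = 0.4386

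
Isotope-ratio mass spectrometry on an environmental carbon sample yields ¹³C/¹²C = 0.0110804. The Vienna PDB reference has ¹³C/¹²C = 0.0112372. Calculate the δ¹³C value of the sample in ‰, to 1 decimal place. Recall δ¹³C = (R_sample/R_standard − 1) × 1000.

-14.0‰

δ¹³C = (R_sample / R_standard − 1) × 1000
R_sample / R_standard = 0.0110804 / 0.0112372 = 0.986046
δ¹³C = (0.986046 − 1) × 1000 = -13.95‰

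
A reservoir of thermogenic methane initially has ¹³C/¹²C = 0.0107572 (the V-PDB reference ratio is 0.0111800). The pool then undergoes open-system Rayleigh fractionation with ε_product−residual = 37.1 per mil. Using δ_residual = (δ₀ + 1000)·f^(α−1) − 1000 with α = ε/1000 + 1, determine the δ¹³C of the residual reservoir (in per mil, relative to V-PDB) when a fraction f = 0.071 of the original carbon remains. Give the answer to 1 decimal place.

-127.8 per mil

δ₀ = (0.0107572/0.0111800 − 1)×1000 = (0.962182 − 1)×1000 = -37.818 per mil
α − 1 = ε/1000 = 0.0371
f^(α−1) = 0.071^(0.0371) = 0.906529
δ_res = (-37.818 + 1000) × 0.906529 − 1000 = 872.246 − 1000 = -127.75 per mil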